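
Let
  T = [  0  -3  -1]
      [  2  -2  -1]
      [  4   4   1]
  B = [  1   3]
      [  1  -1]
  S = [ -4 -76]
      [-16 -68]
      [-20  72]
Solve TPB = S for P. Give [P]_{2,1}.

Left-multiply by T⁻¹ and right-multiply by B⁻¹: P = T⁻¹SB⁻¹.
det T = 2; the adjugate gives T⁻¹ = [[1, -1/2, 1/2], [-3, 2, -1], [8, -6, 3]].
det B = -4; the adjugate gives B⁻¹ = [[1/4, 3/4], [1/4, -1/4]].
T⁻¹S = [[-6, -6], [0, 20], [4, 16]].
P = (T⁻¹S)B⁻¹ = [[-3, -3], [5, -5], [5, -1]].

5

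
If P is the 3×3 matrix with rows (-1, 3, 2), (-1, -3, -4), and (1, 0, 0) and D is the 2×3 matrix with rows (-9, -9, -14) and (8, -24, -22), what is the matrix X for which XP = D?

X = [[1, 4, -4], [-5, 3, 6]]

Right-multiplying both sides by P⁻¹ gives X = DP⁻¹.
P has determinant -6; P⁻¹ = [[0, 0, 1], [2/3, 1/3, 1], [-1/2, -1/2, -1]].
X = DP⁻¹ = [[-9, -9, -14], [8, -24, -22]] · [[0, 0, 1], [2/3, 1/3, 1], [-1/2, -1/2, -1]] = [[1, 4, -4], [-5, 3, 6]].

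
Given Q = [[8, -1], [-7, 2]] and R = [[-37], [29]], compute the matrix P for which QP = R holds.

P = [[-5], [-3]]

Q is on the left of P, so left-multiply by Q⁻¹: P = Q⁻¹R.
det Q = 9, so Q⁻¹ = [[2/9, 1/9], [7/9, 8/9]].
P = Q⁻¹R = [[2/9, 1/9], [7/9, 8/9]] · [[-37], [29]] = [[-5], [-3]].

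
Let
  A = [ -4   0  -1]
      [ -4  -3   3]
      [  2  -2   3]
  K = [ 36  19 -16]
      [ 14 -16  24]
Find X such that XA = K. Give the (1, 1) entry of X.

-5

Since A sits to the right of X, X = KA⁻¹.
det A = -2; the adjugate gives A⁻¹ = [[3/2, -1, 3/2], [-9, 5, -8], [-7, 4, -6]].
X = KA⁻¹ = [[36, 19, -16], [14, -16, 24]] · [[3/2, -1, 3/2], [-9, 5, -8], [-7, 4, -6]] = [[-5, -5, -2], [-3, 2, 5]].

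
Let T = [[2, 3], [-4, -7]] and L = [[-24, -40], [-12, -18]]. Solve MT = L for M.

M = [[-4, 4], [-6, 0]]

Since T sits to the right of M, M = LT⁻¹.
det T = -2; the adjugate gives T⁻¹ = [[7/2, 3/2], [-2, -1]].
M = LT⁻¹ = [[-24, -40], [-12, -18]] · [[7/2, 3/2], [-2, -1]] = [[-4, 4], [-6, 0]].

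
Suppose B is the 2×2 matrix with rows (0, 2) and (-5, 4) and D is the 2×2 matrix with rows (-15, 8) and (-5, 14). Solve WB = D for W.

B is on the right of W, so right-multiply by B⁻¹: W = DB⁻¹.
det B = 10; the adjugate gives B⁻¹ = [[2/5, -1/5], [1/2, 0]].
W = DB⁻¹ = [[-15, 8], [-5, 14]] · [[2/5, -1/5], [1/2, 0]] = [[-2, 3], [5, 1]].

W = [[-2, 3], [5, 1]]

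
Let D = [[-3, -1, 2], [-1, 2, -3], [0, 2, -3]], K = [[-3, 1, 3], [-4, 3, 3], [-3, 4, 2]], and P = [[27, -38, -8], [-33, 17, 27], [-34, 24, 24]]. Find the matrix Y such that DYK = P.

Left-multiply by D⁻¹ and right-multiply by K⁻¹: Y = D⁻¹PK⁻¹.
det D = -1; the adjugate gives D⁻¹ = [[0, -1, 1], [3, -9, 11], [2, -6, 7]].
det K = -4, so K⁻¹ = [[3/2, -5/2, 3/2], [1/4, -3/4, 3/4], [7/4, -9/4, 5/4]].
D⁻¹P = [[-1, 7, -3], [4, -3, -3], [14, -10, -10]].
Y = (D⁻¹P)K⁻¹ = [[-5, 4, 0], [0, -1, 0], [1, -5, 1]].

Y = [[-5, 4, 0], [0, -1, 0], [1, -5, 1]]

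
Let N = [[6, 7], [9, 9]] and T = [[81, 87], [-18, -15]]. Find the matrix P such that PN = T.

P = [[6, 5], [3, -4]]

Since N sits to the right of P, P = TN⁻¹.
N has determinant -9; N⁻¹ = [[-1, 7/9], [1, -2/3]].
P = TN⁻¹ = [[81, 87], [-18, -15]] · [[-1, 7/9], [1, -2/3]] = [[6, 5], [3, -4]].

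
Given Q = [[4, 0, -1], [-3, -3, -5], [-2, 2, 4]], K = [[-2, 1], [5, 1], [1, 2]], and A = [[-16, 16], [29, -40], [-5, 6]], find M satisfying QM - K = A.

M = [[-5, 5], [-3, 3], [-2, 3]]

QM = A + K = [[-18, 17], [34, -39], [-4, 8]].
Left-multiplying both sides by Q⁻¹ gives M = Q⁻¹(A + K).
det Q = 4, so Q⁻¹ = [[-1/2, -1/2, -3/4], [11/2, 7/2, 23/4], [-3, -2, -3]].
M = Q⁻¹(A + K) = [[-5, 5], [-3, 3], [-2, 3]].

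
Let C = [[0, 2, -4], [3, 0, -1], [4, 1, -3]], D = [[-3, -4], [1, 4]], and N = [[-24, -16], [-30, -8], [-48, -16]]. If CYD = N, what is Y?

Isolating Y: multiply by C⁻¹ from the left and D⁻¹ from the right, so Y = C⁻¹ND⁻¹.
det C = -2, so C⁻¹ = [[-1/2, -1, 1], [-5/2, -8, 6], [-3/2, -4, 3]].
det D = -8, so D⁻¹ = [[-1/2, -1/2], [1/8, 3/8]].
C⁻¹N = [[-6, 0], [12, 8], [12, 8]].
Y = (C⁻¹N)D⁻¹ = [[3, 3], [-5, -3], [-5, -3]].

Y = [[3, 3], [-5, -3], [-5, -3]]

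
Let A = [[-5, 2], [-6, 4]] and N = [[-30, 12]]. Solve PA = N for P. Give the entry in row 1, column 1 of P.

A is on the right of P, so right-multiply by A⁻¹: P = NA⁻¹.
det A = -8; the adjugate gives A⁻¹ = [[-1/2, 1/4], [-3/4, 5/8]].
P = NA⁻¹ = [[-30, 12]] · [[-1/2, 1/4], [-3/4, 5/8]] = [[6, 0]].

6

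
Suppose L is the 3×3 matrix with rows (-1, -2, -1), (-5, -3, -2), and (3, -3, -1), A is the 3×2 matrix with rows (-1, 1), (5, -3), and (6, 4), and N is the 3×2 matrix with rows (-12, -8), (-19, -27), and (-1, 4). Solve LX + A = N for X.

LX = N − A = [[-11, -9], [-24, -24], [-7, 0]].
Left-multiplying both sides by L⁻¹ gives X = L⁻¹(N − A).
det L = 1, so L⁻¹ = [[-3, 1, 1], [-11, 4, 3], [24, -9, -7]].
X = L⁻¹(N − A) = [[2, 3], [4, 3], [1, 0]].

X = [[2, 3], [4, 3], [1, 0]]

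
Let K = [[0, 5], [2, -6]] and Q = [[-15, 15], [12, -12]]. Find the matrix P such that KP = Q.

P = [[-3, 3], [-3, 3]]

Since K multiplies P on the left, P = K⁻¹Q.
det K = -10, so K⁻¹ = [[3/5, 1/2], [1/5, 0]].
P = K⁻¹Q = [[3/5, 1/2], [1/5, 0]] · [[-15, 15], [12, -12]] = [[-3, 3], [-3, 3]].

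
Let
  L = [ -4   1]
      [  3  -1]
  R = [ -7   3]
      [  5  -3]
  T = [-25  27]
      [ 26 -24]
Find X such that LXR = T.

X = [[3, 4], [2, -3]]

X = L⁻¹TR⁻¹ (apply L⁻¹ on the left and R⁻¹ on the right).
L has determinant 1; L⁻¹ = [[-1, -1], [-3, -4]].
R has determinant 6; R⁻¹ = [[-1/2, -1/2], [-5/6, -7/6]].
L⁻¹T = [[-1, -3], [-29, 15]].
X = (L⁻¹T)R⁻¹ = [[3, 4], [2, -3]].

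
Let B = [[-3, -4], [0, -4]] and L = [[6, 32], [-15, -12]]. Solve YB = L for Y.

Y = [[-2, -6], [5, -2]]

Right-multiplying both sides by B⁻¹ gives Y = LB⁻¹.
det B = 12, so B⁻¹ = [[-1/3, 1/3], [0, -1/4]].
Y = LB⁻¹ = [[6, 32], [-15, -12]] · [[-1/3, 1/3], [0, -1/4]] = [[-2, -6], [5, -2]].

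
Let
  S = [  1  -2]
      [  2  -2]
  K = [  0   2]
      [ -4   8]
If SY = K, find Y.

Left-multiplying both sides by S⁻¹ gives Y = S⁻¹K.
det S = 2, so S⁻¹ = [[-1, 1], [-1, 1/2]].
Y = S⁻¹K = [[-1, 1], [-1, 1/2]] · [[0, 2], [-4, 8]] = [[-4, 6], [-2, 2]].

Y = [[-4, 6], [-2, 2]]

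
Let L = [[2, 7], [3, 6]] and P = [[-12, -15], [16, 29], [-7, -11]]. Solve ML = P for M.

M = [[3, -6], [-1, 6], [1, -3]]

Right-multiplying both sides by L⁻¹ gives M = PL⁻¹.
det L = -9, so L⁻¹ = [[-2/3, 7/9], [1/3, -2/9]].
M = PL⁻¹ = [[-12, -15], [16, 29], [-7, -11]] · [[-2/3, 7/9], [1/3, -2/9]] = [[3, -6], [-1, 6], [1, -3]].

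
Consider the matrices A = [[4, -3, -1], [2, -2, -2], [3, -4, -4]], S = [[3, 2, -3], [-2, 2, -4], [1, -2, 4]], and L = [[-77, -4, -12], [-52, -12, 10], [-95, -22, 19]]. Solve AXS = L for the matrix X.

X = [[-3, -2, -4], [2, -2, 2], [2, -1, -3]]

X = A⁻¹LS⁻¹ (apply A⁻¹ on the left and S⁻¹ on the right).
A has determinant -4; A⁻¹ = [[0, 2, -1], [-1/2, 13/4, -3/2], [1/2, -7/4, 1/2]].
det S = 2; the adjugate gives S⁻¹ = [[0, -1, -1], [2, 15/2, 9], [1, 4, 5]].
A⁻¹L = [[-9, -2, 1], [12, -4, 10], [5, 8, -14]].
X = (A⁻¹L)S⁻¹ = [[-3, -2, -4], [2, -2, 2], [2, -1, -3]].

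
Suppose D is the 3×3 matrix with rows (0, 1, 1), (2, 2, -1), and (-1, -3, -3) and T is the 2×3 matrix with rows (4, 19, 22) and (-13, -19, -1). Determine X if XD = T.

X = [[3, -1, -6], [-4, -6, 1]]

Right-multiplying both sides by D⁻¹ gives X = TD⁻¹.
det D = 3, so D⁻¹ = [[-3, 0, -1], [7/3, 1/3, 2/3], [-4/3, -1/3, -2/3]].
X = TD⁻¹ = [[4, 19, 22], [-13, -19, -1]] · [[-3, 0, -1], [7/3, 1/3, 2/3], [-4/3, -1/3, -2/3]] = [[3, -1, -6], [-4, -6, 1]].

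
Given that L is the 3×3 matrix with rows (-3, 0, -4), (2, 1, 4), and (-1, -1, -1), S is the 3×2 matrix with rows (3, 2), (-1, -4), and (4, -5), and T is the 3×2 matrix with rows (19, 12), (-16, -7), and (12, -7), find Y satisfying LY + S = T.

Y = [[-4, -2], [-3, 5], [-1, -1]]

LY = T − S = [[16, 10], [-15, -3], [8, -2]].
Since L multiplies Y on the left, Y = L⁻¹(T − S).
det L = -5, so L⁻¹ = [[-3/5, -4/5, -4/5], [2/5, 1/5, -4/5], [1/5, 3/5, 3/5]].
Y = L⁻¹(T − S) = [[-4, -2], [-3, 5], [-1, -1]].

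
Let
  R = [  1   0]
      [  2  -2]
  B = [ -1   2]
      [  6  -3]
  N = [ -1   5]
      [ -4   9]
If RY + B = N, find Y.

RY = N − B = [[0, 3], [-10, 12]].
Since R multiplies Y on the left, Y = R⁻¹(N − B).
det R = -2; the adjugate gives R⁻¹ = [[1, 0], [1, -1/2]].
Y = R⁻¹(N − B) = [[0, 3], [5, -3]].

Y = [[0, 3], [5, -3]]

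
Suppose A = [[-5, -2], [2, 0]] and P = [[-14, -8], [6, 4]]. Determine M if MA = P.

M = [[4, 3], [-2, -2]]

Right-multiplying both sides by A⁻¹ gives M = PA⁻¹.
det A = 4; the adjugate gives A⁻¹ = [[0, 1/2], [-1/2, -5/4]].
M = PA⁻¹ = [[-14, -8], [6, 4]] · [[0, 1/2], [-1/2, -5/4]] = [[4, 3], [-2, -2]].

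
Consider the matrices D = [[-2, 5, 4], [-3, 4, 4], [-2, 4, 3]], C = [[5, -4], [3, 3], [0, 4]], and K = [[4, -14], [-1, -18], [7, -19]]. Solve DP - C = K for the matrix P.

P = [[2, 1], [5, -4], [-3, 1]]

DP = K + C = [[9, -18], [2, -15], [7, -15]].
D is on the left of P, so left-multiply by D⁻¹: P = D⁻¹(K + C).
det D = -3; the adjugate gives D⁻¹ = [[4/3, -1/3, -4/3], [-1/3, -2/3, 4/3], [4/3, 2/3, -7/3]].
P = D⁻¹(K + C) = [[2, 1], [5, -4], [-3, 1]].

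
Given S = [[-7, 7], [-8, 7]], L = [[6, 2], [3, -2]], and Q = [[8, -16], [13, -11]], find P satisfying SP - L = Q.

SP = Q + L = [[14, -14], [16, -13]].
Since S multiplies P on the left, P = S⁻¹(Q + L).
det S = 7; the adjugate gives S⁻¹ = [[1, -1], [8/7, -1]].
P = S⁻¹(Q + L) = [[-2, -1], [0, -3]].

P = [[-2, -1], [0, -3]]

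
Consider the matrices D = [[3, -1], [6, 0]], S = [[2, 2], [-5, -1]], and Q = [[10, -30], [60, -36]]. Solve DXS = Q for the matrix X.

Left-multiply by D⁻¹ and right-multiply by S⁻¹: X = D⁻¹QS⁻¹.
det D = 6, so D⁻¹ = [[0, 1/6], [-1, 1/2]].
S has determinant 8; S⁻¹ = [[-1/8, -1/4], [5/8, 1/4]].
D⁻¹Q = [[10, -6], [20, 12]].
X = (D⁻¹Q)S⁻¹ = [[-5, -4], [5, -2]].

X = [[-5, -4], [5, -2]]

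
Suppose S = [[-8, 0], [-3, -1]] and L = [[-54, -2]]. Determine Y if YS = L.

Y = [[6, 2]]

Right-multiplying both sides by S⁻¹ gives Y = LS⁻¹.
det S = 8; the adjugate gives S⁻¹ = [[-1/8, 0], [3/8, -1]].
Y = LS⁻¹ = [[-54, -2]] · [[-1/8, 0], [3/8, -1]] = [[6, 2]].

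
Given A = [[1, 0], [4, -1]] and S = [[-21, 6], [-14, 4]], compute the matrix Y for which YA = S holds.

Y = [[3, -6], [2, -4]]

A is on the right of Y, so right-multiply by A⁻¹: Y = SA⁻¹.
det A = -1; the adjugate gives A⁻¹ = [[1, 0], [4, -1]].
Y = SA⁻¹ = [[-21, 6], [-14, 4]] · [[1, 0], [4, -1]] = [[3, -6], [2, -4]].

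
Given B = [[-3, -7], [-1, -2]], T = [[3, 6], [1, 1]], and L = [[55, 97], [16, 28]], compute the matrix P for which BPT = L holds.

P = [[0, -2], [-2, -1]]

Isolating P: multiply by B⁻¹ from the left and T⁻¹ from the right, so P = B⁻¹LT⁻¹.
det B = -1, so B⁻¹ = [[2, -7], [-1, 3]].
det T = -3, so T⁻¹ = [[-1/3, 2], [1/3, -1]].
B⁻¹L = [[-2, -2], [-7, -13]].
P = (B⁻¹L)T⁻¹ = [[0, -2], [-2, -1]].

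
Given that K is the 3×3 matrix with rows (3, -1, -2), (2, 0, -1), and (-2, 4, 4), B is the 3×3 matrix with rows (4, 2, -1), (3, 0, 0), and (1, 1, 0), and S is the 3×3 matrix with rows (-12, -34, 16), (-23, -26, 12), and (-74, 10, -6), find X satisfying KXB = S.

X = [[-5, 2, -1], [-3, -2, -1], [2, -5, 0]]

X = K⁻¹SB⁻¹ (apply K⁻¹ on the left and B⁻¹ on the right).
det K = 2; the adjugate gives K⁻¹ = [[2, -2, 1/2], [-3, 4, -1/2], [4, -5, 1]].
det B = -3, so B⁻¹ = [[0, 1/3, 0], [0, -1/3, 1], [-1, 2/3, 2]].
K⁻¹S = [[-15, -11, 5], [-19, -7, 3], [-7, 4, -2]].
X = (K⁻¹S)B⁻¹ = [[-5, 2, -1], [-3, -2, -1], [2, -5, 0]].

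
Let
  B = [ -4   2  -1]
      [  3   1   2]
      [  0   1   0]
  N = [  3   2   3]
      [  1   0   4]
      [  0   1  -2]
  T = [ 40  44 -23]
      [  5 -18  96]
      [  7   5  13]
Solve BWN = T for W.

W = B⁻¹TN⁻¹ (apply B⁻¹ on the left and N⁻¹ on the right).
det B = 5, so B⁻¹ = [[-2/5, -1/5, 1], [0, 0, 1], [3/5, 4/5, -2]].
det N = -5; the adjugate gives N⁻¹ = [[4/5, -7/5, -8/5], [-2/5, 6/5, 9/5], [-1/5, 3/5, 2/5]].
B⁻¹T = [[-10, -9, 3], [7, 5, 13], [14, 2, 37]].
W = (B⁻¹T)N⁻¹ = [[-5, 5, 1], [1, 4, 3], [3, 5, -4]].

W = [[-5, 5, 1], [1, 4, 3], [3, 5, -4]]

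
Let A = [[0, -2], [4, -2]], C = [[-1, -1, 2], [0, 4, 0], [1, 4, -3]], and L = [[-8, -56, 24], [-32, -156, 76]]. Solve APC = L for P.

P = [[5, -4, -1], [0, 3, 4]]

P = A⁻¹LC⁻¹ (apply A⁻¹ on the left and C⁻¹ on the right).
det A = 8; the adjugate gives A⁻¹ = [[-1/4, 1/4], [-1/2, 0]].
det C = 4; the adjugate gives C⁻¹ = [[-3, 5/4, -2], [0, 1/4, 0], [-1, 3/4, -1]].
A⁻¹L = [[-6, -25, 13], [4, 28, -12]].
P = (A⁻¹L)C⁻¹ = [[5, -4, -1], [0, 3, 4]].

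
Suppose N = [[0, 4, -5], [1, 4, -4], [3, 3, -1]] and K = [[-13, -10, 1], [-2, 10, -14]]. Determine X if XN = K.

N is on the right of X, so right-multiply by N⁻¹: X = KN⁻¹.
det N = 1, so N⁻¹ = [[8, -11, 4], [-11, 15, -5], [-9, 12, -4]].
X = KN⁻¹ = [[-13, -10, 1], [-2, 10, -14]] · [[8, -11, 4], [-11, 15, -5], [-9, 12, -4]] = [[-3, 5, -6], [0, 4, -2]].

X = [[-3, 5, -6], [0, 4, -2]]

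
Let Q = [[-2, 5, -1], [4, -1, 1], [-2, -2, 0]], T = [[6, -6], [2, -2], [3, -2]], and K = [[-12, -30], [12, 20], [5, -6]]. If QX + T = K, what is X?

QX = K − T = [[-18, -24], [10, 22], [2, -4]].
Q is on the left of X, so left-multiply by Q⁻¹: X = Q⁻¹(K − T).
Q has determinant -4; Q⁻¹ = [[-1/2, -1/2, -1], [1/2, 1/2, 1/2], [5/2, 7/2, 9/2]].
X = Q⁻¹(K − T) = [[2, 5], [-3, -3], [-1, -1]].

X = [[2, 5], [-3, -3], [-1, -1]]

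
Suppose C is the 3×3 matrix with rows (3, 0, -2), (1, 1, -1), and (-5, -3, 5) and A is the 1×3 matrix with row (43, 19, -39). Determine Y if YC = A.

C is on the right of Y, so right-multiply by C⁻¹: Y = AC⁻¹.
det C = 2, so C⁻¹ = [[1, 3, 1], [0, 5/2, 1/2], [1, 9/2, 3/2]].
Y = AC⁻¹ = [[43, 19, -39]] · [[1, 3, 1], [0, 5/2, 1/2], [1, 9/2, 3/2]] = [[4, 1, -6]].

Y = [[4, 1, -6]]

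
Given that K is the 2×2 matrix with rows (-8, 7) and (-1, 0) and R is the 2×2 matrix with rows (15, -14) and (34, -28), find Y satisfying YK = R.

Y = [[-2, 1], [-4, -2]]

Since K sits to the right of Y, Y = RK⁻¹.
K has determinant 7; K⁻¹ = [[0, -1], [1/7, -8/7]].
Y = RK⁻¹ = [[15, -14], [34, -28]] · [[0, -1], [1/7, -8/7]] = [[-2, 1], [-4, -2]].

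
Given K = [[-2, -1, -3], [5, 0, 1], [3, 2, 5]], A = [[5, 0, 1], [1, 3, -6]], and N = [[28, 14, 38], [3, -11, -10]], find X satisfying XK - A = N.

X = [[-4, 2, 5], [-2, 3, -5]]

XK = N + A = [[33, 14, 39], [4, -8, -16]].
K is on the right of X, so right-multiply by K⁻¹: X = (N + A)K⁻¹.
det K = -4, so K⁻¹ = [[1/2, 1/4, 1/4], [11/2, 1/4, 13/4], [-5/2, -1/4, -5/4]].
X = (N + A)K⁻¹ = [[-4, 2, 5], [-2, 3, -5]].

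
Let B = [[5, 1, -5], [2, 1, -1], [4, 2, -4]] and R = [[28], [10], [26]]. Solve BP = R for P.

Left-multiplying both sides by B⁻¹ gives P = B⁻¹R.
B has determinant -6; B⁻¹ = [[1/3, 1, -2/3], [-2/3, 0, 5/6], [0, 1, -1/2]].
P = B⁻¹R = [[1/3, 1, -2/3], [-2/3, 0, 5/6], [0, 1, -1/2]] · [[28], [10], [26]] = [[2], [3], [-3]].

P = [[2], [3], [-3]]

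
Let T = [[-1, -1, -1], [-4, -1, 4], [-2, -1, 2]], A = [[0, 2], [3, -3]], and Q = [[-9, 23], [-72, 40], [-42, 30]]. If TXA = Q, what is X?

X = [[1, 2], [-4, 4], [-4, -3]]

X = T⁻¹QA⁻¹ (apply T⁻¹ on the left and A⁻¹ on the right).
T has determinant -4; T⁻¹ = [[-1/2, -3/4, 5/4], [0, 1, -2], [-1/2, -1/4, 3/4]].
det A = -6; the adjugate gives A⁻¹ = [[1/2, 1/3], [1/2, 0]].
T⁻¹Q = [[6, -4], [12, -20], [-9, 1]].
X = (T⁻¹Q)A⁻¹ = [[1, 2], [-4, 4], [-4, -3]].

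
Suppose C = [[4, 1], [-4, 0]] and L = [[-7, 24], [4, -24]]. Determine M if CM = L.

Left-multiplying both sides by C⁻¹ gives M = C⁻¹L.
C has determinant 4; C⁻¹ = [[0, -1/4], [1, 1]].
M = C⁻¹L = [[0, -1/4], [1, 1]] · [[-7, 24], [4, -24]] = [[-1, 6], [-3, 0]].

M = [[-1, 6], [-3, 0]]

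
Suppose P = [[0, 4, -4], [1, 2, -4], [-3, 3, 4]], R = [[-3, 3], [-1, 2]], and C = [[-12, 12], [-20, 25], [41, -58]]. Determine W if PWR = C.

W = [[-1, 1], [-1, -2], [-2, -2]]

W = P⁻¹CR⁻¹ (apply P⁻¹ on the left and R⁻¹ on the right).
det P = -4; the adjugate gives P⁻¹ = [[-5, 7, 2], [-2, 3, 1], [-9/4, 3, 1]].
R has determinant -3; R⁻¹ = [[-2/3, 1], [-1/3, 1]].
P⁻¹C = [[2, -1], [5, -7], [8, -10]].
W = (P⁻¹C)R⁻¹ = [[-1, 1], [-1, -2], [-2, -2]].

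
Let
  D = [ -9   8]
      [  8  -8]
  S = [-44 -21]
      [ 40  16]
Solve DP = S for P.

P = [[4, 5], [-1, 3]]

Since D multiplies P on the left, P = D⁻¹S.
det D = 8, so D⁻¹ = [[-1, -1], [-1, -9/8]].
P = D⁻¹S = [[-1, -1], [-1, -9/8]] · [[-44, -21], [40, 16]] = [[4, 5], [-1, 3]].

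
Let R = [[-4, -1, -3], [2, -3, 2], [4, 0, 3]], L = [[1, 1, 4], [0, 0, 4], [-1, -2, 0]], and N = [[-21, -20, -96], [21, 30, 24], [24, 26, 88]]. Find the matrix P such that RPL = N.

P = [[4, 0, -2], [0, 2, 3], [2, 0, 2]]

Left-multiply by R⁻¹ and right-multiply by L⁻¹: P = R⁻¹NL⁻¹.
det R = -2, so R⁻¹ = [[9/2, -3/2, 11/2], [-1, 0, -1], [-6, 2, -7]].
det L = 4; the adjugate gives L⁻¹ = [[2, -2, 1], [-1, 1, -1], [0, 1/4, 0]].
R⁻¹N = [[6, 8, 16], [-3, -6, 8], [0, -2, 8]].
P = (R⁻¹N)L⁻¹ = [[4, 0, -2], [0, 2, 3], [2, 0, 2]].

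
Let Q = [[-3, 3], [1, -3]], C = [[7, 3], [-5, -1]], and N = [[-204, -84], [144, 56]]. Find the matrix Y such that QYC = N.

Y = [[5, 1], [-4, 2]]

Y = Q⁻¹NC⁻¹ (apply Q⁻¹ on the left and C⁻¹ on the right).
det Q = 6, so Q⁻¹ = [[-1/2, -1/2], [-1/6, -1/2]].
det C = 8; the adjugate gives C⁻¹ = [[-1/8, -3/8], [5/8, 7/8]].
Q⁻¹N = [[30, 14], [-38, -14]].
Y = (Q⁻¹N)C⁻¹ = [[5, 1], [-4, 2]].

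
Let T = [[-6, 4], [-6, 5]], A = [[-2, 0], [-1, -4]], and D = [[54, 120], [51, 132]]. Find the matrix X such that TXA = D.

Isolating X: multiply by T⁻¹ from the left and A⁻¹ from the right, so X = T⁻¹DA⁻¹.
det T = -6; the adjugate gives T⁻¹ = [[-5/6, 2/3], [-1, 1]].
A has determinant 8; A⁻¹ = [[-1/2, 0], [1/8, -1/4]].
T⁻¹D = [[-11, -12], [-3, 12]].
X = (T⁻¹D)A⁻¹ = [[4, 3], [3, -3]].

X = [[4, 3], [3, -3]]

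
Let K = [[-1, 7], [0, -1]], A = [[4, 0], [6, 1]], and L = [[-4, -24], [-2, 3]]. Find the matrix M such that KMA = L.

M = [[0, 3], [5, -3]]

Left-multiply by K⁻¹ and right-multiply by A⁻¹: M = K⁻¹LA⁻¹.
det K = 1, so K⁻¹ = [[-1, -7], [0, -1]].
A has determinant 4; A⁻¹ = [[1/4, 0], [-3/2, 1]].
K⁻¹L = [[18, 3], [2, -3]].
M = (K⁻¹L)A⁻¹ = [[0, 3], [5, -3]].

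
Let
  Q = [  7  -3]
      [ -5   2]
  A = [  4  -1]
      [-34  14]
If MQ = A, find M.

M = [[-3, -5], [-2, 4]]

Since Q sits to the right of M, M = AQ⁻¹.
det Q = -1, so Q⁻¹ = [[-2, -3], [-5, -7]].
M = AQ⁻¹ = [[4, -1], [-34, 14]] · [[-2, -3], [-5, -7]] = [[-3, -5], [-2, 4]].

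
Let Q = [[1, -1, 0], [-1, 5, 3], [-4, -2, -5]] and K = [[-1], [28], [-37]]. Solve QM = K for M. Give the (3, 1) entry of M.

Q is on the left of M, so left-multiply by Q⁻¹: M = Q⁻¹K.
det Q = -2, so Q⁻¹ = [[19/2, 5/2, 3/2], [17/2, 5/2, 3/2], [-11, -3, -2]].
M = Q⁻¹K = [[19/2, 5/2, 3/2], [17/2, 5/2, 3/2], [-11, -3, -2]] · [[-1], [28], [-37]] = [[5], [6], [1]].

1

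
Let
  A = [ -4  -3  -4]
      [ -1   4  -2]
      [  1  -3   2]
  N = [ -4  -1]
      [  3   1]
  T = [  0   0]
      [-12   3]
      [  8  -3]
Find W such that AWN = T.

W = [[-1, 2], [4, 4], [-2, -5]]

Isolating W: multiply by A⁻¹ from the left and N⁻¹ from the right, so W = A⁻¹TN⁻¹.
A has determinant -4; A⁻¹ = [[-1/2, -9/2, -11/2], [0, 1, 1], [1/4, 15/4, 19/4]].
N has determinant -1; N⁻¹ = [[-1, -1], [3, 4]].
A⁻¹T = [[10, 3], [-4, 0], [-7, -3]].
W = (A⁻¹T)N⁻¹ = [[-1, 2], [4, 4], [-2, -5]].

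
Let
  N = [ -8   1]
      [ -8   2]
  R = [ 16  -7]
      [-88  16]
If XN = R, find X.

X = [[3, -5], [6, 5]]

Right-multiplying both sides by N⁻¹ gives X = RN⁻¹.
N has determinant -8; N⁻¹ = [[-1/4, 1/8], [-1, 1]].
X = RN⁻¹ = [[16, -7], [-88, 16]] · [[-1/4, 1/8], [-1, 1]] = [[3, -5], [6, 5]].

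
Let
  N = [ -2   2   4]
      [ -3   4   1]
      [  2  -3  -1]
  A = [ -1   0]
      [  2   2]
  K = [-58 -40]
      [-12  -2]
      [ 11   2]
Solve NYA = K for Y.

Y = [[2, 4], [3, 4], [4, -5]]

Isolating Y: multiply by N⁻¹ from the left and A⁻¹ from the right, so Y = N⁻¹KA⁻¹.
N has determinant 4; N⁻¹ = [[-1/4, -5/2, -7/2], [-1/4, -3/2, -5/2], [1/4, -1/2, -1/2]].
det A = -2, so A⁻¹ = [[-1, 0], [1, 1/2]].
N⁻¹K = [[6, 8], [5, 8], [-14, -10]].
Y = (N⁻¹K)A⁻¹ = [[2, 4], [3, 4], [4, -5]].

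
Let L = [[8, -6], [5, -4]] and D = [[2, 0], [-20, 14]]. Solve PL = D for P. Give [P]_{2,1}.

Right-multiplying both sides by L⁻¹ gives P = DL⁻¹.
L has determinant -2; L⁻¹ = [[2, -3], [5/2, -4]].
P = DL⁻¹ = [[2, 0], [-20, 14]] · [[2, -3], [5/2, -4]] = [[4, -6], [-5, 4]].

-5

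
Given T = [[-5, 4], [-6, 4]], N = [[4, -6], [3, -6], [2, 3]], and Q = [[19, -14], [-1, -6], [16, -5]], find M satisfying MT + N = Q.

MT = Q − N = [[15, -8], [-4, 0], [14, -8]].
Since T sits to the right of M, M = (Q − N)T⁻¹.
T has determinant 4; T⁻¹ = [[1, -1], [3/2, -5/4]].
M = (Q − N)T⁻¹ = [[3, -5], [-4, 4], [2, -4]].

M = [[3, -5], [-4, 4], [2, -4]]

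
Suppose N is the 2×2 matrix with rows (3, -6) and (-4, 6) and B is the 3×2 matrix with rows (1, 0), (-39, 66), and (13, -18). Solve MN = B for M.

M = [[-1, -1], [-5, 6], [-1, -4]]

N is on the right of M, so right-multiply by N⁻¹: M = BN⁻¹.
N has determinant -6; N⁻¹ = [[-1, -1], [-2/3, -1/2]].
M = BN⁻¹ = [[1, 0], [-39, 66], [13, -18]] · [[-1, -1], [-2/3, -1/2]] = [[-1, -1], [-5, 6], [-1, -4]].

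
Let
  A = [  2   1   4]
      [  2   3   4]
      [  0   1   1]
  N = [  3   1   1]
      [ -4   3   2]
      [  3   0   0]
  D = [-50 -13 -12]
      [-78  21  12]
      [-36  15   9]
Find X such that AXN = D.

Left-multiply by A⁻¹ and right-multiply by N⁻¹: X = A⁻¹DN⁻¹.
A has determinant 4; A⁻¹ = [[-1/4, 3/4, -2], [-1/2, 1/2, 0], [1/2, -1/2, 1]].
det N = -3, so N⁻¹ = [[0, 0, 1/3], [-2, 1, 10/3], [3, -1, -13/3]].
A⁻¹D = [[26, -11, -6], [-14, 17, 12], [-22, -2, -3]].
X = (A⁻¹D)N⁻¹ = [[4, -5, -2], [2, 5, 0], [-5, 1, -1]].

X = [[4, -5, -2], [2, 5, 0], [-5, 1, -1]]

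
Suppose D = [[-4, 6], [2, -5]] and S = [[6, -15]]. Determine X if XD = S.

Right-multiplying both sides by D⁻¹ gives X = SD⁻¹.
D has determinant 8; D⁻¹ = [[-5/8, -3/4], [-1/4, -1/2]].
X = SD⁻¹ = [[6, -15]] · [[-5/8, -3/4], [-1/4, -1/2]] = [[0, 3]].

X = [[0, 3]]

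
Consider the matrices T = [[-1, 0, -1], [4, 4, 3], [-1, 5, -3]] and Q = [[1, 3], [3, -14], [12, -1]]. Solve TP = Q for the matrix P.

P = [[2, -5], [1, 0], [-3, 2]]

Left-multiplying both sides by T⁻¹ gives P = T⁻¹Q.
T has determinant 3; T⁻¹ = [[-9, -5/3, 4/3], [3, 2/3, -1/3], [8, 5/3, -4/3]].
P = T⁻¹Q = [[-9, -5/3, 4/3], [3, 2/3, -1/3], [8, 5/3, -4/3]] · [[1, 3], [3, -14], [12, -1]] = [[2, -5], [1, 0], [-3, 2]].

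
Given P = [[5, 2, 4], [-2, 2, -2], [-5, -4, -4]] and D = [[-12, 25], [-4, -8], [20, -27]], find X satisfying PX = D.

P is on the left of X, so left-multiply by P⁻¹: X = P⁻¹D.
det P = -4; the adjugate gives P⁻¹ = [[4, 2, 3], [-1/2, 0, -1/2], [-9/2, -5/2, -7/2]].
X = P⁻¹D = [[4, 2, 3], [-1/2, 0, -1/2], [-9/2, -5/2, -7/2]] · [[-12, 25], [-4, -8], [20, -27]] = [[4, 3], [-4, 1], [-6, 2]].

X = [[4, 3], [-4, 1], [-6, 2]]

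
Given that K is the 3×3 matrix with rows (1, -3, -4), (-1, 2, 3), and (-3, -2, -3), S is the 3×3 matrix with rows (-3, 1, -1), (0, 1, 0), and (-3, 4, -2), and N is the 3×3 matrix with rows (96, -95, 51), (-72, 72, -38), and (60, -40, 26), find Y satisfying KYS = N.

Y = [[1, -1, -2], [-2, -5, 3], [5, 5, 2]]

Left-multiply by K⁻¹ and right-multiply by S⁻¹: Y = K⁻¹NS⁻¹.
det K = 4, so K⁻¹ = [[0, -1/4, -1/4], [-3, -15/4, 1/4], [2, 11/4, -1/4]].
det S = 3; the adjugate gives S⁻¹ = [[-2/3, -2/3, 1/3], [0, 1, 0], [1, 3, -1]].
K⁻¹N = [[3, -8, 3], [-3, 5, -4], [-21, 18, -9]].
Y = (K⁻¹N)S⁻¹ = [[1, -1, -2], [-2, -5, 3], [5, 5, 2]].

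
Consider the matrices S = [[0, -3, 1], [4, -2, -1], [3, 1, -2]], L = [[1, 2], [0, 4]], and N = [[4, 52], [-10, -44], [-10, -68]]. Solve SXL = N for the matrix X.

X = [[-4, -5], [-2, -5], [-2, -4]]

X = S⁻¹NL⁻¹ (apply S⁻¹ on the left and L⁻¹ on the right).
S has determinant -5; S⁻¹ = [[-1, 1, -1], [-1, 3/5, -4/5], [-2, 9/5, -12/5]].
det L = 4; the adjugate gives L⁻¹ = [[1, -1/2], [0, 1/4]].
S⁻¹N = [[-4, -28], [-2, -24], [-2, -20]].
X = (S⁻¹N)L⁻¹ = [[-4, -5], [-2, -5], [-2, -4]].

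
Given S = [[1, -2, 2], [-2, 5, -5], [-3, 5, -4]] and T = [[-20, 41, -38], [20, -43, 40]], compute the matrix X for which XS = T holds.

X = [[-3, 4, 3], [-1, -6, -3]]

Right-multiplying both sides by S⁻¹ gives X = TS⁻¹.
S has determinant 1; S⁻¹ = [[5, 2, 0], [7, 2, 1], [5, 1, 1]].
X = TS⁻¹ = [[-20, 41, -38], [20, -43, 40]] · [[5, 2, 0], [7, 2, 1], [5, 1, 1]] = [[-3, 4, 3], [-1, -6, -3]].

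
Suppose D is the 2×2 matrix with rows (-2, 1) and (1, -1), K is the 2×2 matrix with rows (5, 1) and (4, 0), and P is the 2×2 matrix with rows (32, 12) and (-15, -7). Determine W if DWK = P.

W = [[-5, 2], [2, -3]]

Left-multiply by D⁻¹ and right-multiply by K⁻¹: W = D⁻¹PK⁻¹.
det D = 1, so D⁻¹ = [[-1, -1], [-1, -2]].
det K = -4, so K⁻¹ = [[0, 1/4], [1, -5/4]].
D⁻¹P = [[-17, -5], [-2, 2]].
W = (D⁻¹P)K⁻¹ = [[-5, 2], [2, -3]].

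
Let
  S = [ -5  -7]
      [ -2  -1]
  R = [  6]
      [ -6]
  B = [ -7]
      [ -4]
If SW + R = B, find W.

W = [[-3], [4]]

SW = B − R = [[-13], [2]].
Since S multiplies W on the left, W = S⁻¹(B − R).
det S = -9, so S⁻¹ = [[1/9, -7/9], [-2/9, 5/9]].
W = S⁻¹(B − R) = [[-3], [4]].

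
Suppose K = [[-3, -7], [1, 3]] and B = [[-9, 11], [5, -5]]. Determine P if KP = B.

K is on the left of P, so left-multiply by K⁻¹: P = K⁻¹B.
det K = -2; the adjugate gives K⁻¹ = [[-3/2, -7/2], [1/2, 3/2]].
P = K⁻¹B = [[-3/2, -7/2], [1/2, 3/2]] · [[-9, 11], [5, -5]] = [[-4, 1], [3, -2]].

P = [[-4, 1], [3, -2]]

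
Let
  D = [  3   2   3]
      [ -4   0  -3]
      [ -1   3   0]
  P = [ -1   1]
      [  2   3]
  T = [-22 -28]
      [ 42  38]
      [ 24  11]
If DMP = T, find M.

M = [[4, -4], [-2, 1], [-2, 0]]

Isolating M: multiply by D⁻¹ from the left and P⁻¹ from the right, so M = D⁻¹TP⁻¹.
det D = -3; the adjugate gives D⁻¹ = [[-3, -3, 2], [-1, -1, 1], [4, 11/3, -8/3]].
det P = -5, so P⁻¹ = [[-3/5, 1/5], [2/5, 1/5]].
D⁻¹T = [[-12, -8], [4, 1], [2, -2]].
M = (D⁻¹T)P⁻¹ = [[4, -4], [-2, 1], [-2, 0]].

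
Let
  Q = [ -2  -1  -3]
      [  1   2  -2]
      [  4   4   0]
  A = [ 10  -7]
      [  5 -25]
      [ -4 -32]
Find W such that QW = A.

W = [[-3, -3], [2, -5], [-2, 6]]

Q is on the left of W, so left-multiply by Q⁻¹: W = Q⁻¹A.
det Q = 4, so Q⁻¹ = [[2, -3, 2], [-2, 3, -7/4], [-1, 1, -3/4]].
W = Q⁻¹A = [[2, -3, 2], [-2, 3, -7/4], [-1, 1, -3/4]] · [[10, -7], [5, -25], [-4, -32]] = [[-3, -3], [2, -5], [-2, 6]].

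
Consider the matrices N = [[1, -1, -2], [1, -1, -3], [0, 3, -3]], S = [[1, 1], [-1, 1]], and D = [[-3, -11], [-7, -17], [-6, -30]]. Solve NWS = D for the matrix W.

W = [[2, -5], [-1, -3], [5, 1]]

Left-multiply by N⁻¹ and right-multiply by S⁻¹: W = N⁻¹DS⁻¹.
det N = 3; the adjugate gives N⁻¹ = [[4, -3, 1/3], [1, -1, 1/3], [1, -1, 0]].
det S = 2, so S⁻¹ = [[1/2, -1/2], [1/2, 1/2]].
N⁻¹D = [[7, -3], [2, -4], [4, 6]].
W = (N⁻¹D)S⁻¹ = [[2, -5], [-1, -3], [5, 1]].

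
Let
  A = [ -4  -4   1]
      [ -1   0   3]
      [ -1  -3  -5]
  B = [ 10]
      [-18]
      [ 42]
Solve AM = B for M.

Left-multiplying both sides by A⁻¹ gives M = A⁻¹B.
det A = -1; the adjugate gives A⁻¹ = [[-9, 23, 12], [8, -21, -11], [-3, 8, 4]].
M = A⁻¹B = [[-9, 23, 12], [8, -21, -11], [-3, 8, 4]] · [[10], [-18], [42]] = [[0], [-4], [-6]].

M = [[0], [-4], [-6]]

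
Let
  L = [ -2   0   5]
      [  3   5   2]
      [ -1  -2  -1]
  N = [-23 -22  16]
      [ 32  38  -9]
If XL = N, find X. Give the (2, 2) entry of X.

6

Right-multiplying both sides by L⁻¹ gives X = NL⁻¹.
det L = -3; the adjugate gives L⁻¹ = [[1/3, 10/3, 25/3], [-1/3, -7/3, -19/3], [1/3, 4/3, 10/3]].
X = NL⁻¹ = [[-23, -22, 16], [32, 38, -9]] · [[1/3, 10/3, 25/3], [-1/3, -7/3, -19/3], [1/3, 4/3, 10/3]] = [[5, -4, 1], [-5, 6, -4]].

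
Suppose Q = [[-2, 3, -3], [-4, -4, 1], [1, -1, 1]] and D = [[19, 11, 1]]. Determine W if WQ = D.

W = [[-2, -4, -1]]

Right-multiplying both sides by Q⁻¹ gives W = DQ⁻¹.
Q has determinant -3; Q⁻¹ = [[1, 0, 3], [-5/3, -1/3, -14/3], [-8/3, -1/3, -20/3]].
W = DQ⁻¹ = [[19, 11, 1]] · [[1, 0, 3], [-5/3, -1/3, -14/3], [-8/3, -1/3, -20/3]] = [[-2, -4, -1]].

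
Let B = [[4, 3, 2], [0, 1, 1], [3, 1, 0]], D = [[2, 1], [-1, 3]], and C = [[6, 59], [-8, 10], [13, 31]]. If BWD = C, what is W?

W = [[5, 1], [-5, 4], [3, 0]]

Left-multiply by B⁻¹ and right-multiply by D⁻¹: W = B⁻¹CD⁻¹.
det B = -1, so B⁻¹ = [[1, -2, -1], [-3, 6, 4], [3, -5, -4]].
det D = 7, so D⁻¹ = [[3/7, -1/7], [1/7, 2/7]].
B⁻¹C = [[9, 8], [-14, 7], [6, 3]].
W = (B⁻¹C)D⁻¹ = [[5, 1], [-5, 4], [3, 0]].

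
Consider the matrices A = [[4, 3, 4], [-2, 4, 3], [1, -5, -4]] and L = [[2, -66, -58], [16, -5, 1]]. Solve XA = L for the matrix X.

A is on the right of X, so right-multiply by A⁻¹: X = LA⁻¹.
det A = 5, so A⁻¹ = [[-1/5, -8/5, -7/5], [-1, -4, -4], [6/5, 23/5, 22/5]].
X = LA⁻¹ = [[2, -66, -58], [16, -5, 1]] · [[-1/5, -8/5, -7/5], [-1, -4, -4], [6/5, 23/5, 22/5]] = [[-4, -6, 6], [3, -1, 2]].

X = [[-4, -6, 6], [3, -1, 2]]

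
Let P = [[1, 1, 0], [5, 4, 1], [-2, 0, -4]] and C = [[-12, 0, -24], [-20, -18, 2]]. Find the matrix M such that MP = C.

Since P sits to the right of M, M = CP⁻¹.
P has determinant 2; P⁻¹ = [[-8, 2, 1/2], [9, -2, -1/2], [4, -1, -1/2]].
M = CP⁻¹ = [[-12, 0, -24], [-20, -18, 2]] · [[-8, 2, 1/2], [9, -2, -1/2], [4, -1, -1/2]] = [[0, 0, 6], [6, -6, -2]].

M = [[0, 0, 6], [6, -6, -2]]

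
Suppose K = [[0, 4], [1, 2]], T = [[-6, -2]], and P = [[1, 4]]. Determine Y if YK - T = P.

Y = [[3, -5]]

YK = P + T = [[-5, 2]].
Right-multiplying both sides by K⁻¹ gives Y = (P + T)K⁻¹.
det K = -4, so K⁻¹ = [[-1/2, 1], [1/4, 0]].
Y = (P + T)K⁻¹ = [[3, -5]].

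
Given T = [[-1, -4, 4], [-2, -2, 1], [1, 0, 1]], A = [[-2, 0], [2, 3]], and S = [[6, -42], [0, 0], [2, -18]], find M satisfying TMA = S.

Isolating M: multiply by T⁻¹ from the left and A⁻¹ from the right, so M = T⁻¹SA⁻¹.
det T = -2, so T⁻¹ = [[1, -2, -2], [-3/2, 5/2, 7/2], [-1, 2, 3]].
A has determinant -6; A⁻¹ = [[-1/2, 0], [1/3, 1/3]].
T⁻¹S = [[2, -6], [-2, 0], [0, -12]].
M = (T⁻¹S)A⁻¹ = [[-3, -2], [1, 0], [-4, -4]].

M = [[-3, -2], [1, 0], [-4, -4]]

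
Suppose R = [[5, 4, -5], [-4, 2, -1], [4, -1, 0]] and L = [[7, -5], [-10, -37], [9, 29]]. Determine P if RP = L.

R is on the left of P, so left-multiply by R⁻¹: P = R⁻¹L.
det R = -1, so R⁻¹ = [[1, -5, -6], [4, -20, -25], [4, -21, -26]].
P = R⁻¹L = [[1, -5, -6], [4, -20, -25], [4, -21, -26]] · [[7, -5], [-10, -37], [9, 29]] = [[3, 6], [3, -5], [4, 3]].

P = [[3, 6], [3, -5], [4, 3]]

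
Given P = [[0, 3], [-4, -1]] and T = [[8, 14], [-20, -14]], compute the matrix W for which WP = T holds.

Right-multiplying both sides by P⁻¹ gives W = TP⁻¹.
det P = 12, so P⁻¹ = [[-1/12, -1/4], [1/3, 0]].
W = TP⁻¹ = [[8, 14], [-20, -14]] · [[-1/12, -1/4], [1/3, 0]] = [[4, -2], [-3, 5]].

W = [[4, -2], [-3, 5]]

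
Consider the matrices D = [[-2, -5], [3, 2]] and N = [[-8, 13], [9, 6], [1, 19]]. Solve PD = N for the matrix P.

D is on the right of P, so right-multiply by D⁻¹: P = ND⁻¹.
det D = 11; the adjugate gives D⁻¹ = [[2/11, 5/11], [-3/11, -2/11]].
P = ND⁻¹ = [[-8, 13], [9, 6], [1, 19]] · [[2/11, 5/11], [-3/11, -2/11]] = [[-5, -6], [0, 3], [-5, -3]].

P = [[-5, -6], [0, 3], [-5, -3]]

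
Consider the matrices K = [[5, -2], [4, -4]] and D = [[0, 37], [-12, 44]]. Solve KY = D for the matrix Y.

Left-multiplying both sides by K⁻¹ gives Y = K⁻¹D.
K has determinant -12; K⁻¹ = [[1/3, -1/6], [1/3, -5/12]].
Y = K⁻¹D = [[1/3, -1/6], [1/3, -5/12]] · [[0, 37], [-12, 44]] = [[2, 5], [5, -6]].

Y = [[2, 5], [5, -6]]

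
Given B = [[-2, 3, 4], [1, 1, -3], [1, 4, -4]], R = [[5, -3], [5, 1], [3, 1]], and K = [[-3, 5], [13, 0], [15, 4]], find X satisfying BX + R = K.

BX = K − R = [[-8, 8], [8, -1], [12, 3]].
B is on the left of X, so left-multiply by B⁻¹: X = B⁻¹(K − R).
det B = -1, so B⁻¹ = [[-8, -28, 13], [-1, -4, 2], [-3, -11, 5]].
X = B⁻¹(K − R) = [[-4, 3], [0, 2], [-4, 2]].

X = [[-4, 3], [0, 2], [-4, 2]]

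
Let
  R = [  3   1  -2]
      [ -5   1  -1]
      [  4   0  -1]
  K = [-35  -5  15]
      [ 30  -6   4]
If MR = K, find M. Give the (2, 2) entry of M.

Since R sits to the right of M, M = KR⁻¹.
det R = -4; the adjugate gives R⁻¹ = [[1/4, -1/4, -1/4], [9/4, -5/4, -13/4], [1, -1, -2]].
M = KR⁻¹ = [[-35, -5, 15], [30, -6, 4]] · [[1/4, -1/4, -1/4], [9/4, -5/4, -13/4], [1, -1, -2]] = [[-5, 0, -5], [-2, -4, 4]].

-4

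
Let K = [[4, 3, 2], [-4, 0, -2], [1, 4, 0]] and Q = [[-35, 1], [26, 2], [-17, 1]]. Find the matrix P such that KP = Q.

Since K multiplies P on the left, P = K⁻¹Q.
det K = -6; the adjugate gives K⁻¹ = [[-4/3, -4/3, 1], [1/3, 1/3, 0], [8/3, 13/6, -2]].
P = K⁻¹Q = [[-4/3, -4/3, 1], [1/3, 1/3, 0], [8/3, 13/6, -2]] · [[-35, 1], [26, 2], [-17, 1]] = [[-5, -3], [-3, 1], [-3, 5]].

P = [[-5, -3], [-3, 1], [-3, 5]]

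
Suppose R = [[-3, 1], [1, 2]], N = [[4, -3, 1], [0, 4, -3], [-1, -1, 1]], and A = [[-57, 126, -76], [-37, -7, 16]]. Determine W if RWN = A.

W = [[4, -5, 5], [-5, 1, 4]]

W = R⁻¹AN⁻¹ (apply R⁻¹ on the left and N⁻¹ on the right).
det R = -7, so R⁻¹ = [[-2/7, 1/7], [1/7, 3/7]].
det N = -1, so N⁻¹ = [[-1, -2, -5], [-3, -5, -12], [-4, -7, -16]].
R⁻¹A = [[11, -37, 24], [-24, 15, -4]].
W = (R⁻¹A)N⁻¹ = [[4, -5, 5], [-5, 1, 4]].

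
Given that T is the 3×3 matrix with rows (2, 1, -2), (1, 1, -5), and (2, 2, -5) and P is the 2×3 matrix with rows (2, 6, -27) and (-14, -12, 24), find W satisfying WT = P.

T is on the right of W, so right-multiply by T⁻¹: W = PT⁻¹.
T has determinant 5; T⁻¹ = [[1, 1/5, -3/5], [-1, -6/5, 8/5], [0, -2/5, 1/5]].
W = PT⁻¹ = [[2, 6, -27], [-14, -12, 24]] · [[1, 1/5, -3/5], [-1, -6/5, 8/5], [0, -2/5, 1/5]] = [[-4, 4, 3], [-2, 2, -6]].

W = [[-4, 4, 3], [-2, 2, -6]]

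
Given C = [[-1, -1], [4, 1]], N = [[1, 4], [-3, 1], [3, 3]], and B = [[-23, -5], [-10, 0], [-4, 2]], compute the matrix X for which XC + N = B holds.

XC = B − N = [[-24, -9], [-7, -1], [-7, -1]].
Right-multiplying both sides by C⁻¹ gives X = (B − N)C⁻¹.
det C = 3, so C⁻¹ = [[1/3, 1/3], [-4/3, -1/3]].
X = (B − N)C⁻¹ = [[4, -5], [-1, -2], [-1, -2]].

X = [[4, -5], [-1, -2], [-1, -2]]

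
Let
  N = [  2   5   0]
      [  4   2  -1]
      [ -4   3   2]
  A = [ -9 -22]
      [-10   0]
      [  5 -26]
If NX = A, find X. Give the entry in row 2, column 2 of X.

-6

Since N multiplies X on the left, X = N⁻¹A.
N has determinant -6; N⁻¹ = [[-7/6, 5/3, 5/6], [2/3, -2/3, -1/3], [-10/3, 13/3, 8/3]].
X = N⁻¹A = [[-7/6, 5/3, 5/6], [2/3, -2/3, -1/3], [-10/3, 13/3, 8/3]] · [[-9, -22], [-10, 0], [5, -26]] = [[-2, 4], [-1, -6], [0, 4]].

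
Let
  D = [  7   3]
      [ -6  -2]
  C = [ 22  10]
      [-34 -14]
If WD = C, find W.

W = [[4, 1], [-4, 1]]

Since D sits to the right of W, W = CD⁻¹.
det D = 4; the adjugate gives D⁻¹ = [[-1/2, -3/4], [3/2, 7/4]].
W = CD⁻¹ = [[22, 10], [-34, -14]] · [[-1/2, -3/4], [3/2, 7/4]] = [[4, 1], [-4, 1]].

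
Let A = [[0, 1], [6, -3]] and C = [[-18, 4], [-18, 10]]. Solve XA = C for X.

X = [[-5, -3], [1, -3]]

A is on the right of X, so right-multiply by A⁻¹: X = CA⁻¹.
det A = -6, so A⁻¹ = [[1/2, 1/6], [1, 0]].
X = CA⁻¹ = [[-18, 4], [-18, 10]] · [[1/2, 1/6], [1, 0]] = [[-5, -3], [1, -3]].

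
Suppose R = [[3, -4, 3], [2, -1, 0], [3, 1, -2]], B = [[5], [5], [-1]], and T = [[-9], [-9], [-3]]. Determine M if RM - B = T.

M = [[0], [4], [4]]

RM = T + B = [[-4], [-4], [-4]].
R is on the left of M, so left-multiply by R⁻¹: M = R⁻¹(T + B).
det R = 5, so R⁻¹ = [[2/5, -1, 3/5], [4/5, -3, 6/5], [1, -3, 1]].
M = R⁻¹(T + B) = [[0], [4], [4]].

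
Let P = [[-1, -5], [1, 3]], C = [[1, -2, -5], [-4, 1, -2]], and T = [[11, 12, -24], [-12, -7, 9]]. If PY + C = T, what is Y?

PY = T − C = [[10, 14, -19], [-8, -8, 11]].
Left-multiplying both sides by P⁻¹ gives Y = P⁻¹(T − C).
det P = 2, so P⁻¹ = [[3/2, 5/2], [-1/2, -1/2]].
Y = P⁻¹(T − C) = [[-5, 1, -1], [-1, -3, 4]].

Y = [[-5, 1, -1], [-1, -3, 4]]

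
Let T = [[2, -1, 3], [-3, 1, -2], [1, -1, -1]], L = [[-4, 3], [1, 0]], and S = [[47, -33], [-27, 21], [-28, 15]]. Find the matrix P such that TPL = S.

Left-multiply by T⁻¹ and right-multiply by L⁻¹: P = T⁻¹SL⁻¹.
det T = 5, so T⁻¹ = [[-3/5, -4/5, -1/5], [-1, -1, -1], [2/5, 1/5, -1/5]].
det L = -3, so L⁻¹ = [[0, 1], [1/3, 4/3]].
T⁻¹S = [[-1, 0], [8, -3], [19, -12]].
P = (T⁻¹S)L⁻¹ = [[0, -1], [-1, 4], [-4, 3]].

P = [[0, -1], [-1, 4], [-4, 3]]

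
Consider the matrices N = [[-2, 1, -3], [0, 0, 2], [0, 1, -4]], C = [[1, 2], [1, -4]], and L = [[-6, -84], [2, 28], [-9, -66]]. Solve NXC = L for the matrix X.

Left-multiply by N⁻¹ and right-multiply by C⁻¹: X = N⁻¹LC⁻¹.
det N = 4, so N⁻¹ = [[-1/2, 1/4, 1/2], [0, 2, 1], [0, 1/2, 0]].
det C = -6, so C⁻¹ = [[2/3, 1/3], [1/6, -1/6]].
N⁻¹L = [[-1, 16], [-5, -10], [1, 14]].
X = (N⁻¹L)C⁻¹ = [[2, -3], [-5, 0], [3, -2]].

X = [[2, -3], [-5, 0], [3, -2]]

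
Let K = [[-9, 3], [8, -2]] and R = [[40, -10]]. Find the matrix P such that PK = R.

Right-multiplying both sides by K⁻¹ gives P = RK⁻¹.
K has determinant -6; K⁻¹ = [[1/3, 1/2], [4/3, 3/2]].
P = RK⁻¹ = [[40, -10]] · [[1/3, 1/2], [4/3, 3/2]] = [[0, 5]].

P = [[0, 5]]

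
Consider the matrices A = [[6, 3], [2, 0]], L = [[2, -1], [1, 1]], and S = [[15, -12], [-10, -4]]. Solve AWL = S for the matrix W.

Isolating W: multiply by A⁻¹ from the left and L⁻¹ from the right, so W = A⁻¹SL⁻¹.
A has determinant -6; A⁻¹ = [[0, 1/2], [1/3, -1]].
det L = 3; the adjugate gives L⁻¹ = [[1/3, 1/3], [-1/3, 2/3]].
A⁻¹S = [[-5, -2], [15, 0]].
W = (A⁻¹S)L⁻¹ = [[-1, -3], [5, 5]].

W = [[-1, -3], [5, 5]]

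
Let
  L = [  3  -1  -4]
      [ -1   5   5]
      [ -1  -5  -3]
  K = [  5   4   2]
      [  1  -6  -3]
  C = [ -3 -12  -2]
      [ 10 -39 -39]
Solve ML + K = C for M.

M = [[-4, -4, 0], [3, -3, 3]]

ML = C − K = [[-8, -16, -4], [9, -33, -36]].
Right-multiplying both sides by L⁻¹ gives M = (C − K)L⁻¹.
L has determinant -2; L⁻¹ = [[-5, -17/2, -15/2], [4, 13/2, 11/2], [-5, -8, -7]].
M = (C − K)L⁻¹ = [[-4, -4, 0], [3, -3, 3]].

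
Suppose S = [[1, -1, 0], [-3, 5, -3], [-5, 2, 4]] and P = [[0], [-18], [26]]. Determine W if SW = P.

W = [[-6], [-6], [2]]

S is on the left of W, so left-multiply by S⁻¹: W = S⁻¹P.
det S = -1; the adjugate gives S⁻¹ = [[-26, -4, -3], [-27, -4, -3], [-19, -3, -2]].
W = S⁻¹P = [[-26, -4, -3], [-27, -4, -3], [-19, -3, -2]] · [[0], [-18], [26]] = [[-6], [-6], [2]].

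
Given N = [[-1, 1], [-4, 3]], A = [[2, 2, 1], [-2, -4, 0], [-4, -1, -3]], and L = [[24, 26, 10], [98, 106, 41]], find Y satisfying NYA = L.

Isolating Y: multiply by N⁻¹ from the left and A⁻¹ from the right, so Y = N⁻¹LA⁻¹.
N has determinant 1; N⁻¹ = [[3, -1], [4, -1]].
A has determinant -2; A⁻¹ = [[-6, -5/2, -2], [3, 1, 1], [7, 3, 2]].
N⁻¹L = [[-26, -28, -11], [-2, -2, -1]].
Y = (N⁻¹L)A⁻¹ = [[-5, 4, 2], [-1, 0, 0]].

Y = [[-5, 4, 2], [-1, 0, 0]]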